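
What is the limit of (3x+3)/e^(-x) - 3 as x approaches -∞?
The quotient is an ∞/∞ indeterminate form as x → -∞.
Compare growth rates of the dominant terms (exponentials ≫ polynomials ≫ logarithms), or apply L'Hôpital's rule; the quotient → 0.
Adding the constant: 0 - 3 = -3. Limit = -3.

Final answer: -3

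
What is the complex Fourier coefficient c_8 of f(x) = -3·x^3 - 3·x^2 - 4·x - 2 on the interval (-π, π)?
Compute the real Fourier coefficients first: a_8 = -3/16, b_8 = 119/128 + 3·π^2/4.
Then c_8 = (a_8 − i·b_8)/2 = -3/32 - 3·i·π^2/8 - 119·i/256.

Final answer: -3/32 - 3·i·π^2/8 - 119·i/256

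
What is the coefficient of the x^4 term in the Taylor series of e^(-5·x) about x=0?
Expand to order 4: e^(-5·x) = 625·x^4/24 - 125·x^3/6 + 25·x^2/2 - 5·x + 1 + O(x^5).
The coefficient of x^4 is 625/24.

Final answer: 625/24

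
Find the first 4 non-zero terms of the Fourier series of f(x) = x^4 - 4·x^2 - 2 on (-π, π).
(64 - 8·π^2)·cos(x) + (-7 + 2·π^2)·cos(2·x) + (64/27 - 8·π^2/9)·cos(3·x) - 4·π^2/3 - 2 + π^4/5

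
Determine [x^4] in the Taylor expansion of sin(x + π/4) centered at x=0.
Expand to order 4: sin(x + π/4) = √(2)·x^4/48 - √(2)·x^3/12 - √(2)·x^2/4 + √(2)·x/2 + √(2)/2 + O(x^5).
The coefficient of x^4 is √(2)/48.

Final answer: √(2)/48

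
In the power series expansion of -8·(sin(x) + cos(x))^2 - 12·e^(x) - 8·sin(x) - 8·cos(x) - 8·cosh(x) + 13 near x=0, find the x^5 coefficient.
Expand to order 5: -8·(sin(x) + cos(x))^2 - 12·e^(x) - 8·sin(x) - 8·cos(x) - 8·cosh(x) + 13 = -23·x^5/10 - 7·x^4/6 + 10·x^3 - 6·x^2 - 36·x - 23 + O(x^6).
The coefficient of x^5 is -23/10.

Final answer: -23/10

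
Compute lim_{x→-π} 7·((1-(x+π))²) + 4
Direct substitution at x = -π gives 11.

Final answer: 11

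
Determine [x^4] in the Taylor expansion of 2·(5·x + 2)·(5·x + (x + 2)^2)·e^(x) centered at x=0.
Expand to order 4: 2·(5·x + 2)·(5·x + (x + 2)^2)·e^(x) = 211·x^4/3 + 434·x^3/3 + 178·x^2 + 92·x + 16 + O(x^5).
The coefficient of x^4 is 211/3.

Final answer: 211/3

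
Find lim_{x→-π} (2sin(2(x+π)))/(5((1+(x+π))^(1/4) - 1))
Both numerator and denominator → 0 as x → -π; this is a 0/0 indeterminate form.
Expand each to leading order near x = -π: numerator ~ 4·(x + π), denominator ~ 5·(x + π)/4.
The limit of the ratio is 16/5.

Final answer: 16/5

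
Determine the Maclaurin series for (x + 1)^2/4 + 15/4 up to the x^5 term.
x^2/4 + x/2 + 4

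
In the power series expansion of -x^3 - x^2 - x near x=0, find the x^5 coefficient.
Expand to order 5: -x^3 - x^2 - x = -x^3 - x^2 - x + O(x^6).
The coefficient of x^5 is 0.

Final answer: 0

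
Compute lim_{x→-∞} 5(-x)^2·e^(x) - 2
The product is a 0·∞ indeterminate form at x → -∞.
Rewrite the product as 5(-x)^2 / e^(-x) (an ∞/∞ form) and apply L'Hôpital, or use the standard hierarchy e^(|x|) ≫ |(-x)^2| as x → -∞.
The indeterminate product → 0, so the limit = -2.

Final answer: -2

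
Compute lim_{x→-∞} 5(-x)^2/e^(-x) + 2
The quotient is an ∞/∞ indeterminate form as x → -∞.
Compare growth rates of the dominant terms (exponentials ≫ polynomials ≫ logarithms), or apply L'Hôpital's rule; the quotient → 0.
Adding the constant: 0 + 2 = 2. Limit = 2.

Final answer: 2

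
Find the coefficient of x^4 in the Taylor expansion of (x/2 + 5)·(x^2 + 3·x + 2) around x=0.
Expand to order 4: (x/2 + 5)·(x^2 + 3·x + 2) = x^3/2 + 13·x^2/2 + 16·x + 10 + O(x^5).
The coefficient of x^4 is 0.

Final answer: 0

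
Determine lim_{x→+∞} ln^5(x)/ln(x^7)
This is an ∞/∞ indeterminate form as x → +∞.
Write ln(x^7) = 7·ln(x), reducing the quotient to ln^4(x)/7 → ∞.
Limit = ∞.

Final answer: ∞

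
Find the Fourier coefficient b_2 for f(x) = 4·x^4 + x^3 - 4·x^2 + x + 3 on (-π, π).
b_2 = (1/π) ∫_{-π}^{π} f(x)·sin(2x) dx.
Evaluate the integral (use parity and integration by parts as needed): b_2 = 1/2 - π^2.

Final answer: 1/2 - π^2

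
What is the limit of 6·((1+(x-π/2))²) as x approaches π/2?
Direct substitution at x = π/2 gives 6.

Final answer: 6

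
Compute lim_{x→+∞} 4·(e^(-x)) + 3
Evaluate the dominant behaviour as x → +∞; each term tends to a finite value or vanishes.
Limit = 3.

Final answer: 3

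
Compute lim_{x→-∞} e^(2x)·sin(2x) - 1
Evaluate the dominant behaviour as x → -∞; each term tends to a finite value or vanishes.
Limit = -1.

Final answer: -1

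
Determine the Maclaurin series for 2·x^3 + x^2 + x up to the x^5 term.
2·x^3 + x^2 + x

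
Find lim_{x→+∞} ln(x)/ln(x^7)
This is an ∞/∞ indeterminate form as x → +∞.
Write ln(x^7) = 7·ln(x), reducing the quotient to 1/7.
Limit = 1/7.

Final answer: 1/7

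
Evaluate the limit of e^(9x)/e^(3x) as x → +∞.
This is an ∞/∞ indeterminate form as x → +∞.
Rewrite e^(9x)/e^(3x) = e^((9−3)x) = e^(6x); the exponent coefficient is 6 > 0 so e^(6x) → ∞.
Limit = ∞.

Final answer: ∞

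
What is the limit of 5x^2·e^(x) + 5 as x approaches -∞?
The product is a 0·∞ indeterminate form at x → -∞.
Rewrite the product as 5x^2 / e^(-x) (an ∞/∞ form) and apply L'Hôpital, or use the standard hierarchy e^(|x|) ≫ |x^2| as x → -∞.
The indeterminate product → 0, so the limit = 5.

Final answer: 5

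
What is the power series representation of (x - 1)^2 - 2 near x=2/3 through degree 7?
-17/9 - 2·(x - 2/3)/3 + (x - 2/3)^2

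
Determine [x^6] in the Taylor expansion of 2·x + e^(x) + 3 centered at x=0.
Expand to order 6: 2·x + e^(x) + 3 = x^6/720 + x^5/120 + x^4/24 + x^3/6 + x^2/2 + 3·x + 4 + O(x^7).
The coefficient of x^6 is 1/720.

Final answer: 1/720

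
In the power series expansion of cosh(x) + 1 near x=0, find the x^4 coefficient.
Expand to order 4: cosh(x) + 1 = x^4/24 + x^2/2 + 2 + O(x^5).
The coefficient of x^4 is 1/24.

Final answer: 1/24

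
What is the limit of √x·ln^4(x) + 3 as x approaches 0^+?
The product is a 0·∞ indeterminate form at x → 0⁺.
Rewrite the product as ln^4(x) / x^(-1/2) and apply L'Hôpital, or use the standard hierarchy x^(-1/2) ≫ |ln x|^4 as x → 0⁺.
The indeterminate product → 0, so the limit = 3.

Final answer: 3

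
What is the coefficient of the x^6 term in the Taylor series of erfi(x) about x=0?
Expand to order 6: erfi(x) = x^5/(5·√(π)) + 2·x^3/(3·√(π)) + 2·x/√(π) + O(x^7).
The coefficient of x^6 is 0.

Final answer: 0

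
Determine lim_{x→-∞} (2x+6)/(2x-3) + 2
Evaluate the dominant behaviour as x → -∞; each term tends to a finite value or vanishes.
Limit = 3.

Final answer: 3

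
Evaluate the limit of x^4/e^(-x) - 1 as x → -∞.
The quotient is an ∞/∞ indeterminate form as x → -∞.
Compare growth rates of the dominant terms (exponentials ≫ polynomials ≫ logarithms), or apply L'Hôpital's rule; the quotient → 0.
Adding the constant: 0 - 1 = -1. Limit = -1.

Final answer: -1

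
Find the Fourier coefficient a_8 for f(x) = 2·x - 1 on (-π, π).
a_8 = (1/π) ∫_{-π}^{π} f(x)·cos(8x) dx.
Evaluate the integral (use parity and integration by parts as needed): a_8 = 0.

Final answer: 0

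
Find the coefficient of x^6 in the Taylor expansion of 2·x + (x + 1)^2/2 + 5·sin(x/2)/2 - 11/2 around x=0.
Expand to order 6: 2·x + (x + 1)^2/2 + 5·sin(x/2)/2 - 11/2 = x^5/1536 - 5·x^3/96 + x^2/2 + 17·x/4 - 5 + O(x^7).
The coefficient of x^6 is 0.

Final answer: 0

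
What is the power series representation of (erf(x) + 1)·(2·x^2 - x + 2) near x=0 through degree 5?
-14·x^5/(15·√(π)) + 2·x^4/(3·√(π)) + 8·x^3/(3·√(π)) + x^2·(2 - 2/√(π)) + x·(-1 + 4/√(π)) + 2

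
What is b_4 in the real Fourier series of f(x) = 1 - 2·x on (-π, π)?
b_4 = (1/π) ∫_{-π}^{π} f(x)·sin(4x) dx.
Evaluate the integral (use parity and integration by parts as needed): b_4 = 1.

Final answer: 1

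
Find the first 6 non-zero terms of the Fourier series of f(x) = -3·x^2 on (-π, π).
12·cos(x) - 3·cos(2·x) + 4·cos(3·x)/3 - 3·cos(4·x)/4 + 12·cos(5·x)/25 - π^2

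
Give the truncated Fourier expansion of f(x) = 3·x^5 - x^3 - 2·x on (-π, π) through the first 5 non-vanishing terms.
(-122·π^2 + 6·π^4 + 728)·sin(x) + (-3·π^4 - 22 + 16·π^2)·sin(2·x) + (-46·π^2/9 + 56/27 + 2·π^4)·sin(3·x) + (-3·π^4/2 + 7/64 + 19·π^2/8)·sin(4·x) + (-34·π^2/25 - 296/625 + 6·π^4/5)·sin(5·x)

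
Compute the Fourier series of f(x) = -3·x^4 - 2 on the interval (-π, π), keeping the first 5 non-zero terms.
(-144 + 24·π^2)·cos(x) + (9 - 6·π^2)·cos(2·x) + (-16/9 + 8·π^2/3)·cos(3·x) + (9/16 - 3·π^2/2)·cos(4·x) - 3·π^4/5 - 2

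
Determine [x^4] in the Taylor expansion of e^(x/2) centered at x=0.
Expand to order 4: e^(x/2) = x^4/384 + x^3/48 + x^2/8 + x/2 + 1 + O(x^5).
The coefficient of x^4 is 1/384.

Final answer: 1/384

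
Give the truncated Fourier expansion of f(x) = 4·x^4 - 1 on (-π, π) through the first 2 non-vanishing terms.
(192 - 32·π^2)·cos(x) - 1 + 4·π^4/5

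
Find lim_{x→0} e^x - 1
Direct substitution at x = 0 gives 0.

Final answer: 0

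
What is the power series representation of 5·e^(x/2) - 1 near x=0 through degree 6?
x^6/9216 + x^5/768 + 5·x^4/384 + 5·x^3/48 + 5·x^2/8 + 5·x/2 + 4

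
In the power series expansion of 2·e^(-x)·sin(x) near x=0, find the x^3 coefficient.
Expand to order 3: 2·e^(-x)·sin(x) = 2·x^3/3 - 2·x^2 + 2·x + O(x^4).
The coefficient of x^3 is 2/3.

Final answer: 2/3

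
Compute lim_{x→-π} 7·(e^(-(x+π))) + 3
Direct substitution at x = -π gives 10.

Final answer: 10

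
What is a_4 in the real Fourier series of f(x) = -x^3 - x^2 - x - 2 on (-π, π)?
a_4 = (1/π) ∫_{-π}^{π} f(x)·cos(4x) dx.
Evaluate the integral (use parity and integration by parts as needed): a_4 = -1/4.

Final answer: -1/4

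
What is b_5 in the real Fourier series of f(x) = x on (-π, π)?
b_5 = (1/π) ∫_{-π}^{π} f(x)·sin(5x) dx.
Evaluate the integral (use parity and integration by parts as needed): b_5 = 2/5.

Final answer: 2/5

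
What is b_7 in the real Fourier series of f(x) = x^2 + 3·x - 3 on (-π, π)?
b_7 = (1/π) ∫_{-π}^{π} f(x)·sin(7x) dx.
Evaluate the integral (use parity and integration by parts as needed): b_7 = 6/7.

Final answer: 6/7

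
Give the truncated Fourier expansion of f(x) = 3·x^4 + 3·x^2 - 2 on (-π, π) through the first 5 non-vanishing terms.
(132 - 24·π^2)·cos(x) + (-6 + 6·π^2)·cos(2·x) + (4/9 - 8·π^2/3)·cos(3·x) + (3/16 + 3·π^2/2)·cos(4·x) - 2 + π^2 + 3·π^4/5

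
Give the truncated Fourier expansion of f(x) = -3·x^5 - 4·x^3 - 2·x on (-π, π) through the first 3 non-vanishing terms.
(-676 - 6·π^4 + 112·π^2)·sin(x) + (-11·π^2 + 37/2 + 3·π^4)·sin(2·x) + (-2·π^4 - 68/27 + 16·π^2/9)·sin(3·x)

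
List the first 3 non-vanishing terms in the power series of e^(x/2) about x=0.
x^2/8 + x/2 + 1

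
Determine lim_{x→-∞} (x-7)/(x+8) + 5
Evaluate the dominant behaviour as x → -∞; each term tends to a finite value or vanishes.
Limit = 6.

Final answer: 6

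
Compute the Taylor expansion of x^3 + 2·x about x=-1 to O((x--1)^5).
-3 + 5·(x + 1) - 3·(x + 1)^2 + (x + 1)^3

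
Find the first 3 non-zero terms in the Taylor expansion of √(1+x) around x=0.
-x^2/8 + x/2 + 1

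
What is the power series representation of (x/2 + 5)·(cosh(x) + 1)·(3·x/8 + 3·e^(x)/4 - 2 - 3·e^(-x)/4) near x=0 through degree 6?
577·x^6/5760 + 211·x^5/192 + 29·x^4/96 + 107·x^3/16 - 25·x^2/8 + 67·x/4 - 20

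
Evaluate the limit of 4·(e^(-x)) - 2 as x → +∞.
Evaluate the dominant behaviour as x → +∞; each term tends to a finite value or vanishes.
Limit = -2.

Final answer: -2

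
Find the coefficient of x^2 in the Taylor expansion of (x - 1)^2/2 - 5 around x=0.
Expand to order 2: (x - 1)^2/2 - 5 = x^2/2 - x - 9/2 + O(x^3).
The coefficient of x^2 is 1/2.

Final answer: 1/2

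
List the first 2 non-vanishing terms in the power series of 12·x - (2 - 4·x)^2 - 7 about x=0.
28·x - 11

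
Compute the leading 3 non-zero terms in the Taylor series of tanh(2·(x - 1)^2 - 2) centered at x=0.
64·x^3/3 + 2·x^2 - 4·x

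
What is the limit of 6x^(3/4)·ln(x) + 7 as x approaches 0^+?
The product is a 0·∞ indeterminate form at x → 0⁺.
Rewrite the product as 6·ln(x) / x^(-3/4) and apply L'Hôpital, or use the standard hierarchy x^(-3/4) ≫ |ln x| as x → 0⁺.
The indeterminate product → 0, so the limit = 7.

Final answer: 7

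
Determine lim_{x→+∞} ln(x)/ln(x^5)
This is an ∞/∞ indeterminate form as x → +∞.
Write ln(x^5) = 5·ln(x), reducing the quotient to 1/5.
Limit = 1/5.

Final answer: 1/5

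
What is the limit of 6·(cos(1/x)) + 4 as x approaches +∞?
Evaluate the dominant behaviour as x → +∞; each term tends to a finite value or vanishes.
Limit = 10.

Final answer: 10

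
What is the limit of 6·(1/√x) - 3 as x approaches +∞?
Evaluate the dominant behaviour as x → +∞; each term tends to a finite value or vanishes.
Limit = -3.

Final answer: -3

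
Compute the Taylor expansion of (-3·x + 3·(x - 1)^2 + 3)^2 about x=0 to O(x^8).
9·x^4 - 54·x^3 + 117·x^2 - 108·x + 36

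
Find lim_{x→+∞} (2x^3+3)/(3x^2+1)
This is an ∞/∞ indeterminate form as x → +∞.
Divide numerator and denominator by x^3 and let the lower-order terms vanish; the numerator's degree 3 exceeds the denominator's degree 2, so the quotient diverges.
Limit = ∞.

Final answer: ∞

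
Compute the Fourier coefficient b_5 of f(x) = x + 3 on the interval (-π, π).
b_5 = (1/π) ∫_{-π}^{π} f(x)·sin(5x) dx.
Evaluate the integral (use parity and integration by parts as needed): b_5 = 2/5.

Final answer: 2/5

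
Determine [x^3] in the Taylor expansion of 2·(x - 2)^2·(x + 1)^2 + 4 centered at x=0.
Expand to order 3: 2·(x - 2)^2·(x + 1)^2 + 4 = -4·x^3 - 6·x^2 + 8·x + 12 + O(x^4).
The coefficient of x^3 is -4.

Final answer: -4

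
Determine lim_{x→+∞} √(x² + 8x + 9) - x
This is an ∞ − ∞ indeterminate form.
Multiply and divide by the conjugate √(x²+8x + 9) + x; the x² terms cancel, leaving (8x + 9)/(√(x²+8x + 9)+x) → 8/2 = 4.
Limit = 4.

Final answer: 4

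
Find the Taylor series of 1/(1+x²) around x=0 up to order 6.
-x^6 + x^4 - x^2 + 1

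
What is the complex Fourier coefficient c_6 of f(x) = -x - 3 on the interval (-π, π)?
Compute the real Fourier coefficients first: a_6 = 0, b_6 = 1/3.
Then c_6 = (a_6 − i·b_6)/2 = -i/6.

Final answer: -i/6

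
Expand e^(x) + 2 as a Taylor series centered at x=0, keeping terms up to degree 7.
x^7/5040 + x^6/720 + x^5/120 + x^4/24 + x^3/6 + x^2/2 + x + 3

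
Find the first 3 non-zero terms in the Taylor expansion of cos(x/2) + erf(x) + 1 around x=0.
-x^2/8 + 2·x/√(π) + 2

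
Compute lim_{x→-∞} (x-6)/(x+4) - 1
Evaluate the dominant behaviour as x → -∞; each term tends to a finite value or vanishes.
Limit = 0.

Final answer: 0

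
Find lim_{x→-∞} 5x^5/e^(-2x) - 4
The quotient is an ∞/∞ indeterminate form as x → -∞.
Compare growth rates of the dominant terms (exponentials ≫ polynomials ≫ logarithms), or apply L'Hôpital's rule; the quotient → 0.
Adding the constant: 0 - 4 = -4. Limit = -4.

Final answer: -4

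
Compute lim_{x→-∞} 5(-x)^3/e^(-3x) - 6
The quotient is an ∞/∞ indeterminate form as x → -∞.
Compare growth rates of the dominant terms (exponentials ≫ polynomials ≫ logarithms), or apply L'Hôpital's rule; the quotient → 0.
Adding the constant: 0 - 6 = -6. Limit = -6.

Final answer: -6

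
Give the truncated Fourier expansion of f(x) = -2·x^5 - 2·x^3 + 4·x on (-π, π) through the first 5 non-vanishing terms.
(-448 - 4·π^4 + 76·π^2)·sin(x) + (-8·π^2 + 8 + 2·π^4)·sin(2·x) + (-4·π^4/3 + 128/81 + 44·π^2/27)·sin(3·x) + (-π^2/4 - 61/32 + π^4)·sin(4·x) + (-4·π^4/5 - 4·π^2/25 + 1024/625)·sin(5·x)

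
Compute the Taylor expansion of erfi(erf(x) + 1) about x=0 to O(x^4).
x^3·(-4·e/(3·π) + 16·e/π^2) + 8·e·x^2/π^(3/2) + 4·e·x/π + erfi(1)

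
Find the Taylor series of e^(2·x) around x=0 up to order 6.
4·x^6/45 + 4·x^5/15 + 2·x^4/3 + 4·x^3/3 + 2·x^2 + 2·x + 1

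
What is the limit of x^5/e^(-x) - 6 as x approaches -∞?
The quotient is an ∞/∞ indeterminate form as x → -∞.
Compare growth rates of the dominant terms (exponentials ≫ polynomials ≫ logarithms), or apply L'Hôpital's rule; the quotient → 0.
Adding the constant: 0 - 6 = -6. Limit = -6.

Final answer: -6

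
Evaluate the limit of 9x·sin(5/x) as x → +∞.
As x → +∞: let u = 5/x → 0⁺; then 9·x·sin(5/x) = 9·5·sin(u)/u → 9·5·1 = 45.
Limit = 45.

Final answer: 45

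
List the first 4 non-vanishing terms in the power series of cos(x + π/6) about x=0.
x^3/12 - √(3)·x^2/4 - x/2 + √(3)/2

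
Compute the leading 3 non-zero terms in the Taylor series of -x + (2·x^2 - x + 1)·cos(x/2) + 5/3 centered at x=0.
15·x^2/8 - 2·x + 8/3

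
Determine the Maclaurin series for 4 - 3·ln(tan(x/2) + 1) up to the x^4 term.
7·x^4/64 - x^3/4 + 3·x^2/8 - 3·x/2 + 4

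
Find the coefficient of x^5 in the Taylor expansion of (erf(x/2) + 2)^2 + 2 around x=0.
Expand to order 5: (erf(x/2) + 2)^2 + 2 = x^5/(40·√(π)) - x^4/(6·π) - x^3/(3·√(π)) + x^2/π + 4·x/√(π) + 6 + O(x^6).
The coefficient of x^5 is 1/(40·√(π)).

Final answer: 1/(40·√(π))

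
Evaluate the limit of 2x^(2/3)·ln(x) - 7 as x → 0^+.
The product is a 0·∞ indeterminate form at x → 0⁺.
Rewrite the product as 2·ln(x) / x^(-2/3) and apply L'Hôpital, or use the standard hierarchy x^(-2/3) ≫ |ln x| as x → 0⁺.
The indeterminate product → 0, so the limit = -7.

Final answer: -7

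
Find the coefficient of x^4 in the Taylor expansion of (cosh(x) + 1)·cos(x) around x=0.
Expand to order 4: (cosh(x) + 1)·cos(x) = -x^4/8 - x^2/2 + 2 + O(x^5).
The coefficient of x^4 is -1/8.

Final answer: -1/8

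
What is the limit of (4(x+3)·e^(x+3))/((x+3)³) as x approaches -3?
Both numerator and denominator → 0 as x → -3; this is a 0/0 indeterminate form.
Expand each to leading order near x = -3: numerator ~ 4·(x + 3), denominator ~ (x + 3)^3.
The limit of the ratio is ∞.

Final answer: ∞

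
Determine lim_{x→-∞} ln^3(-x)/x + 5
The quotient is an ∞/∞ indeterminate form as x → -∞.
Compare growth rates of the dominant terms (exponentials ≫ polynomials ≫ logarithms), or apply L'Hôpital's rule; the quotient → 0.
Adding the constant: 0 + 5 = 5. Limit = 5.

Final answer: 5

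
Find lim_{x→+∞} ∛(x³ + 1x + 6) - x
This is an ∞ − ∞ indeterminate form.
Multiply by (A² + AB + B²)/(A² + AB + B²) where A = ∛(x³+1x + 6), B = x to use A³ − B³ = (A−B)(A²+AB+B²); the x³ terms cancel, leaving (1x + 6)/(A²+AB+B²) with denominator ~ 3x², so the limit is 0.
Limit = 0.

Final answer: 0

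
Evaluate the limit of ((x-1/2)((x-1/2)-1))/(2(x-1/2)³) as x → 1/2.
Both numerator and denominator → 0 as x → 1/2; this is a 0/0 indeterminate form.
Expand each to leading order near x = 1/2: numerator ~ -(x - 1/2), denominator ~ 2·(x - 1/2)^3.
The limit of the ratio is -∞.

Final answer: -∞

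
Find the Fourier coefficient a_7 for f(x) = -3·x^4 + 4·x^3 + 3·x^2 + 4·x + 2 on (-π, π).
a_7 = (1/π) ∫_{-π}^{π} f(x)·cos(7x) dx.
Evaluate the integral (use parity and integration by parts as needed): a_7 = -732/2401 + 24·π^2/49.

Final answer: -732/2401 + 24·π^2/49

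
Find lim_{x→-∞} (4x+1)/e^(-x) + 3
The quotient is an ∞/∞ indeterminate form as x → -∞.
Compare growth rates of the dominant terms (exponentials ≫ polynomials ≫ logarithms), or apply L'Hôpital's rule; the quotient → 0.
Adding the constant: 0 + 3 = 3. Limit = 3.

Final answer: 3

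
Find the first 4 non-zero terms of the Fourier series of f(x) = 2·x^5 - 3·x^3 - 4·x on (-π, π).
(-86·π^2 + 4·π^4 + 508)·sin(x) + (-2·π^4 - 31/2 + 13·π^2)·sin(2·x) + (-134·π^2/27 + 52/81 + 4·π^4/3)·sin(3·x) + (-π^4 + 31/32 + 11·π^2/4)·sin(4·x)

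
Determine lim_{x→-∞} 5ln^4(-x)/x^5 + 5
The quotient is an ∞/∞ indeterminate form as x → -∞.
Compare growth rates of the dominant terms (exponentials ≫ polynomials ≫ logarithms), or apply L'Hôpital's rule; the quotient → 0.
Adding the constant: 0 + 5 = 5. Limit = 5.

Final answer: 5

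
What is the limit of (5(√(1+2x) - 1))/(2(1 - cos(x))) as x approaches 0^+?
Both numerator and denominator → 0 as x → 0^+; this is a 0/0 indeterminate form.
Expand each to leading order near x = 0: numerator ~ 5·x, denominator ~ x^2.
The limit of the ratio is ∞.

Final answer: ∞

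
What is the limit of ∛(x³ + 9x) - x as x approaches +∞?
This is an ∞ − ∞ indeterminate form.
Multiply by (A² + AB + B²)/(A² + AB + B²) where A = ∛(x³+9x), B = x to use A³ − B³ = (A−B)(A²+AB+B²); the x³ terms cancel, leaving (9x)/(A²+AB+B²) with denominator ~ 3x², so the limit is 0.
Limit = 0.

Final answer: 0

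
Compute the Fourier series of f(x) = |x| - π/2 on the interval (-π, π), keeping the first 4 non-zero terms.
-4·cos(x)/π - 4·cos(3·x)/(9·π) - 4·cos(5·x)/(25·π) - 4·cos(7·x)/(49·π)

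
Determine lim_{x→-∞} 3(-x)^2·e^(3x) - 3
The product is a 0·∞ indeterminate form at x → -∞.
Rewrite the product as 3(-x)^2 / e^(-3x) (an ∞/∞ form) and apply L'Hôpital, or use the standard hierarchy e^(3|x|) ≫ |(-x)^2| as x → -∞.
The indeterminate product → 0, so the limit = -3.

Final answer: -3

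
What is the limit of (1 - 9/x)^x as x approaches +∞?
As x → +∞: this is the defining limit (1 - 9/x)^x → e^(-9).
Limit = e^(-9).

Final answer: e^(-9)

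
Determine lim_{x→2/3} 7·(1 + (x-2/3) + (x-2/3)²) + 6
Direct substitution at x = 2/3 gives 13.

Final answer: 13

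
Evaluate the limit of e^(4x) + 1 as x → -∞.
Evaluate the dominant behaviour as x → -∞; each term tends to a finite value or vanishes.
Limit = 1.

Final answer: 1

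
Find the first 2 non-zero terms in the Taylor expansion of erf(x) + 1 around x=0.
2·x/√(π) + 1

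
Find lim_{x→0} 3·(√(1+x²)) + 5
Direct substitution at x = 0 gives 8.

Final answer: 8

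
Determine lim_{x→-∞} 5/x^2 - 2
Evaluate the dominant behaviour as x → -∞; each term tends to a finite value or vanishes.
Limit = -2.

Final answer: -2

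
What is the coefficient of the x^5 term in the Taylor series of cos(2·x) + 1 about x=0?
Expand to order 5: cos(2·x) + 1 = 2·x^4/3 - 2·x^2 + 2 + O(x^6).
The coefficient of x^5 is 0.

Final answer: 0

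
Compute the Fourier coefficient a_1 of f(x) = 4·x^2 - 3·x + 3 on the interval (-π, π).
a_1 = (1/π) ∫_{-π}^{π} f(x)·cos(1x) dx.
Evaluate the integral (use parity and integration by parts as needed): a_1 = -16.

Final answer: -16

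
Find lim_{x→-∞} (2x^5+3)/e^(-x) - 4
The quotient is an ∞/∞ indeterminate form as x → -∞.
Compare growth rates of the dominant terms (exponentials ≫ polynomials ≫ logarithms), or apply L'Hôpital's rule; the quotient → 0.
Adding the constant: 0 - 4 = -4. Limit = -4.

Final answer: -4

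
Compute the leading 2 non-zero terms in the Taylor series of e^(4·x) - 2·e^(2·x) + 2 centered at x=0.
4·x^2 + 1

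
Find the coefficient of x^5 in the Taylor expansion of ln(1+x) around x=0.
Expand to order 5: ln(1+x) = x^5/5 - x^4/4 + x^3/3 - x^2/2 + x + O(x^6).
The coefficient of x^5 is 1/5.

Final answer: 1/5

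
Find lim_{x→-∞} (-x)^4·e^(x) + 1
The product is a 0·∞ indeterminate form at x → -∞.
Rewrite the product as (-x)^4 / e^(-x) (an ∞/∞ form) and apply L'Hôpital, or use the standard hierarchy e^(|x|) ≫ |(-x)^4| as x → -∞.
The indeterminate product → 0, so the limit = 1.

Final answer: 1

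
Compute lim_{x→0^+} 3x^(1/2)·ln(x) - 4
The product is a 0·∞ indeterminate form at x → 0⁺.
Rewrite the product as 3·ln(x) / x^(-1/2) and apply L'Hôpital, or use the standard hierarchy x^(-1/2) ≫ |ln x| as x → 0⁺.
The indeterminate product → 0, so the limit = -4.

Final answer: -4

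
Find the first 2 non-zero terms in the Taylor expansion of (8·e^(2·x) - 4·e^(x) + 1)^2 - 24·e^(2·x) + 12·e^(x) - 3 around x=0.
84·x + 10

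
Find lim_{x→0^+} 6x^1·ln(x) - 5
The product is a 0·∞ indeterminate form at x → 0⁺.
Rewrite the product as 6·ln(x) / x^(-1) and apply L'Hôpital, or use the standard hierarchy x^(-1) ≫ |ln x| as x → 0⁺.
The indeterminate product → 0, so the limit = -5.

Final answer: -5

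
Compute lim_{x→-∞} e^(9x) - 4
Evaluate the dominant behaviour as x → -∞; each term tends to a finite value or vanishes.
Limit = -4.

Final answer: -4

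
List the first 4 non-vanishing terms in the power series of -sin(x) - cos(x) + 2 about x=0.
x^3/6 + x^2/2 - x + 1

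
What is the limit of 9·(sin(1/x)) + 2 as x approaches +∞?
Evaluate the dominant behaviour as x → +∞; each term tends to a finite value or vanishes.
Limit = 2.

Final answer: 2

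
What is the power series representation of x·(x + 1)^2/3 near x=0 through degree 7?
x^3/3 + 2·x^2/3 + x/3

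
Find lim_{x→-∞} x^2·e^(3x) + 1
The product is a 0·∞ indeterminate form at x → -∞.
Rewrite the product as x^2 / e^(-3x) (an ∞/∞ form) and apply L'Hôpital, or use the standard hierarchy e^(3|x|) ≫ |x^2| as x → -∞.
The indeterminate product → 0, so the limit = 1.

Final answer: 1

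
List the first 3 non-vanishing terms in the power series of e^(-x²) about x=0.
x^4/2 - x^2 + 1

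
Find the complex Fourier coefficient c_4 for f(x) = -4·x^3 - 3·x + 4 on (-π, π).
Compute the real Fourier coefficients first: a_4 = 0, b_4 = 3/4 + 2·π^2.
Then c_4 = (a_4 − i·b_4)/2 = -i·π^2 - 3·i/8.

Final answer: -i·π^2 - 3·i/8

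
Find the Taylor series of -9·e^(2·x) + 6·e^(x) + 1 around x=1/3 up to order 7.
-9·e^(2/3) + 1 + 6·e^(1/3) + (-18·e^(2/3) + 6·e^(1/3))·(x - 1/3) + (-18·e^(2/3) + 3·e^(1/3))·(x - 1/3)^2 + (-12·e^(2/3) + e^(1/3))·(x - 1/3)^3 + (-6·e^(2/3) + e^(1/3)/4)·(x - 1/3)^4 + (-12·e^(2/3)/5 + e^(1/3)/20)·(x - 1/3)^5 + (-4·e^(2/3)/5 + e^(1/3)/120)·(x - 1/3)^6 + (-8·e^(2/3)/35 + e^(1/3)/840)·(x - 1/3)^7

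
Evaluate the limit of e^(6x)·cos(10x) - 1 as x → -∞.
Evaluate the dominant behaviour as x → -∞; each term tends to a finite value or vanishes.
Limit = -1.

Final answer: -1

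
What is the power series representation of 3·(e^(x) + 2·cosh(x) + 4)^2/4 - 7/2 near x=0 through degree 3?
4·x^3 + 33·x^2/2 + 21·x/2 + 133/4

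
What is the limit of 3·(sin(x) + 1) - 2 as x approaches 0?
Direct substitution at x = 0 gives 1.

Final answer: 1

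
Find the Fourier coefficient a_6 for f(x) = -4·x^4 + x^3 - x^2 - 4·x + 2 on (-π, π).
a_6 = (1/π) ∫_{-π}^{π} f(x)·cos(6x) dx.
Evaluate the integral (use parity and integration by parts as needed): a_6 = 1/27 - 8·π^2/9.

Final answer: 1/27 - 8·π^2/9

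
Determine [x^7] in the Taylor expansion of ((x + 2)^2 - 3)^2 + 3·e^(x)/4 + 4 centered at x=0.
Expand to order 7: ((x + 2)^2 - 3)^2 + 3·e^(x)/4 + 4 = x^7/6720 + x^6/960 + x^5/160 + 33·x^4/32 + 65·x^3/8 + 147·x^2/8 + 35·x/4 + 23/4 + O(x^8).
The coefficient of x^7 is 1/6720.

Final answer: 1/6720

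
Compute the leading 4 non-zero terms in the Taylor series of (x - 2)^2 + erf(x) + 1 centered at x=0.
-2·x^3/(3·√(π)) + x^2 + x·(-4 + 2/√(π)) + 5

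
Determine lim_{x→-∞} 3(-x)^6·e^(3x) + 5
The product is a 0·∞ indeterminate form at x → -∞.
Rewrite the product as 3(-x)^6 / e^(-3x) (an ∞/∞ form) and apply L'Hôpital, or use the standard hierarchy e^(3|x|) ≫ |(-x)^6| as x → -∞.
The indeterminate product → 0, so the limit = 5.

Final answer: 5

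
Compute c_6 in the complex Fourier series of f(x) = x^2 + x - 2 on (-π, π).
Compute the real Fourier coefficients first: a_6 = 1/9, b_6 = -1/3.
Then c_6 = (a_6 − i·b_6)/2 = 1/18 + i/6.

Final answer: 1/18 + i/6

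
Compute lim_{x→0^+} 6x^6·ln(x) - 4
The product is a 0·∞ indeterminate form at x → 0⁺.
Rewrite the product as 6·ln(x) / x^(-6) and apply L'Hôpital, or use the standard hierarchy x^(-6) ≫ |ln x| as x → 0⁺.
The indeterminate product → 0, so the limit = -4.

Final answer: -4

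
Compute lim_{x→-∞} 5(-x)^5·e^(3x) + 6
The product is a 0·∞ indeterminate form at x → -∞.
Rewrite the product as 5(-x)^5 / e^(-3x) (an ∞/∞ form) and apply L'Hôpital, or use the standard hierarchy e^(3|x|) ≫ |(-x)^5| as x → -∞.
The indeterminate product → 0, so the limit = 6.

Final answer: 6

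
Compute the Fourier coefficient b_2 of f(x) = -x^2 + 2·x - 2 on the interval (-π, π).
b_2 = (1/π) ∫_{-π}^{π} f(x)·sin(2x) dx.
Evaluate the integral (use parity and integration by parts as needed): b_2 = -2.

Final answer: -2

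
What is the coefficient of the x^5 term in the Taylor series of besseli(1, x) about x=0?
Expand to order 5: besseli(1, x) = x^5/384 + x^3/16 + x/2 + O(x^6).
The coefficient of x^5 is 1/384.

Final answer: 1/384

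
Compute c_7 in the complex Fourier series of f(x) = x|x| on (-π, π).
Compute the real Fourier coefficients first: a_7 = 0, b_7 = (-8 + 98·π^2)/(343·π).
Then c_7 = (a_7 − i·b_7)/2 = -i·π/7 + 4·i/(343·π).

Final answer: -i·π/7 + 4·i/(343·π)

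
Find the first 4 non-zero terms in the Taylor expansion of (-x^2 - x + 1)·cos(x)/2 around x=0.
x^3/4 - 3·x^2/4 - x/2 + 1/2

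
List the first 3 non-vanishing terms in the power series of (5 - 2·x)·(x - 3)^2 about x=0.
17·x^2 - 48·x + 45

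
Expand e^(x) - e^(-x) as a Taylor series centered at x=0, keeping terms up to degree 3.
x^3/3 + 2·x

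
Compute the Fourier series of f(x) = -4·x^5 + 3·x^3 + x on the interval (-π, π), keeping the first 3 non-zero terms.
(-994 - 8·π^4 + 166·π^2)·sin(x) + (-23·π^2 + 67/2 + 4·π^4)·sin(2·x) + (-8·π^4/3 - 374/81 + 214·π^2/27)·sin(3·x)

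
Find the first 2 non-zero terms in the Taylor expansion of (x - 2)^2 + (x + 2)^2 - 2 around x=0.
2·x^2 + 6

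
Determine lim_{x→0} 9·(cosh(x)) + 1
Direct substitution at x = 0 gives 10.

Final answer: 10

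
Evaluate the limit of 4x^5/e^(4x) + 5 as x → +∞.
The quotient is an ∞/∞ indeterminate form as x → +∞.
The exponential denominator e^(4x) dominates the polynomial numerator (e^x ≫ x^5 as x → ∞), so the quotient → 0.
Adding the constant: 0 + 5 = 5. Limit = 5.

Final answer: 5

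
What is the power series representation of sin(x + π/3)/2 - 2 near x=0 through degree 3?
-x^3/24 - √(3)·x^2/8 + x/4 - 2 + √(3)/4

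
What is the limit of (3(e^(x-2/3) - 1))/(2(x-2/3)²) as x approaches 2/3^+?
Both numerator and denominator → 0 as x → 2/3^+; this is a 0/0 indeterminate form.
Expand each to leading order near x = 2/3: numerator ~ 3·(x - 2/3), denominator ~ 2·(x - 2/3)^2.
The limit of the ratio is ∞.

Final answer: ∞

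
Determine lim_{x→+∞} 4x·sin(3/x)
As x → +∞: let u = 3/x → 0⁺; then 4·x·sin(3/x) = 4·3·sin(u)/u → 4·3·1 = 12.
Limit = 12.

Final answer: 12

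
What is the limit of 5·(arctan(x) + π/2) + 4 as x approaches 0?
Direct substitution at x = 0 gives 4 + 5·π/2.

Final answer: 4 + 5·π/2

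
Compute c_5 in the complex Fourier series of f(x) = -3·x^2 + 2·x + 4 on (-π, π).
Compute the real Fourier coefficients first: a_5 = 12/25, b_5 = 4/5.
Then c_5 = (a_5 − i·b_5)/2 = 6/25 - 2·i/5.

Final answer: 6/25 - 2·i/5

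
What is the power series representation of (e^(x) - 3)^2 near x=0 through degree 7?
61·x^7/2520 + 29·x^6/360 + 13·x^5/60 + 5·x^4/12 + x^3/3 - x^2 - 4·x + 4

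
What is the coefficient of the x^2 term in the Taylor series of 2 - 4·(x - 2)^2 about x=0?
Expand to order 2: 2 - 4·(x - 2)^2 = -4·x^2 + 16·x - 14 + O(x^3).
The coefficient of x^2 is -4.

Final answer: -4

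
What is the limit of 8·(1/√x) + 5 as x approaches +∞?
Evaluate the dominant behaviour as x → +∞; each term tends to a finite value or vanishes.
Limit = 5.

Final answer: 5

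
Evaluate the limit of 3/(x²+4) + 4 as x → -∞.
Evaluate the dominant behaviour as x → -∞; each term tends to a finite value or vanishes.
Limit = 4.

Final answer: 4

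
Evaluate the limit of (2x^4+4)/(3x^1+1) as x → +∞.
This is an ∞/∞ indeterminate form as x → +∞.
Divide numerator and denominator by x^4 and let the lower-order terms vanish; the numerator's degree 4 exceeds the denominator's degree 1, so the quotient diverges.
Limit = ∞.

Final answer: ∞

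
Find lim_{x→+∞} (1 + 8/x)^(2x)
As x → +∞: write (1 + 8/x)^(2x) = ((1 + 8/x)^x)^2 → (e^8)^2 = e^16.
Limit = e^(16).

Final answer: e^(16)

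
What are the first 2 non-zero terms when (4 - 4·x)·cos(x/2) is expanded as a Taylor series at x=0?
4 - 4·x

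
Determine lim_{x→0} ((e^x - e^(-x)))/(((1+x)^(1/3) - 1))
Both numerator and denominator → 0 as x → 0; this is a 0/0 indeterminate form.
Expand each to leading order near x = 0: numerator ~ 2·x, denominator ~ x/3.
The limit of the ratio is 6.

Final answer: 6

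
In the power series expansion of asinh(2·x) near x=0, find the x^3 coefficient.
Expand to order 3: asinh(2·x) = -4·x^3/3 + 2·x + O(x^4).
The coefficient of x^3 is -4/3.

Final answer: -4/3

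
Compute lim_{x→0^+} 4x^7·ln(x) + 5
The product is a 0·∞ indeterminate form at x → 0⁺.
Rewrite the product as 4·ln(x) / x^(-7) and apply L'Hôpital, or use the standard hierarchy x^(-7) ≫ |ln x| as x → 0⁺.
The indeterminate product → 0, so the limit = 5.

Final answer: 5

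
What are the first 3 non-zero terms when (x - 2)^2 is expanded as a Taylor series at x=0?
x^2 - 4·x + 4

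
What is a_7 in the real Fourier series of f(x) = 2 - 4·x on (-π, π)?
a_7 = (1/π) ∫_{-π}^{π} f(x)·cos(7x) dx.
Evaluate the integral (use parity and integration by parts as needed): a_7 = 0.

Final answer: 0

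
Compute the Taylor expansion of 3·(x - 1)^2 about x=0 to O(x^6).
3·x^2 - 6·x + 3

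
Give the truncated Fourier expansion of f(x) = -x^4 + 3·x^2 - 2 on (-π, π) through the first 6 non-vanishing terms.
(-60 + 8·π^2)·cos(x) + (6 - 2·π^2)·cos(2·x) + (-52/27 + 8·π^2/9)·cos(3·x) + (15/16 - π^2/2)·cos(4·x) + (-348/625 + 8·π^2/25)·cos(5·x) - π^4/5 - 2 + π^2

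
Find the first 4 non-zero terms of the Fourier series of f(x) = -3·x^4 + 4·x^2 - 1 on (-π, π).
(-160 + 24·π^2)·cos(x) + (13 - 6·π^2)·cos(2·x) + (-32/9 + 8·π^2/3)·cos(3·x) - 3·π^4/5 - 1 + 4·π^2/3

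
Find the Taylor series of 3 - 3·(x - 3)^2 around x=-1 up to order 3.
-45 + 24·(x + 1) - 3·(x + 1)^2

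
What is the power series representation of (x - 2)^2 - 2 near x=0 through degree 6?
x^2 - 4·x + 2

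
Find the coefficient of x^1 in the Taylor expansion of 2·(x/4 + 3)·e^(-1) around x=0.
Expand to order 1: 2·(x/4 + 3)·e^(-1) = x·e^(-1)/2 + 6·e^(-1) + O(x^2).
The coefficient of x^1 is e^(-1)/2.

Final answer: e^(-1)/2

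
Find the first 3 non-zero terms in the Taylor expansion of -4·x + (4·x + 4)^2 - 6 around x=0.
16·x^2 + 28·x + 10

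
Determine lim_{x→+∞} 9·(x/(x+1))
Evaluate the dominant behaviour as x → +∞; each term tends to a finite value or vanishes.
Limit = 9.

Final answer: 9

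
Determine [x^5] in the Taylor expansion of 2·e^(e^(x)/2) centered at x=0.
Expand to order 5: 2·e^(e^(x)/2) = 257·x^5·e^(1/2)/1920 + 49·x^4·e^(1/2)/192 + 11·x^3·e^(1/2)/24 + 3·x^2·e^(1/2)/4 + x·e^(1/2) + 2·e^(1/2) + O(x^6).
The coefficient of x^5 is 257·e^(1/2)/1920.

Final answer: 257·e^(1/2)/1920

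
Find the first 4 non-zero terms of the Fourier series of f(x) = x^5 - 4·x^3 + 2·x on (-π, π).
(-48·π^2 + 2·π^4 + 292)·sin(x) + (-π^4 - 31/2 + 9·π^2)·sin(2·x) + (-112·π^2/27 + 332/81 + 2·π^4/3)·sin(3·x) + (-π^4/2 - 127/64 + 21·π^2/8)·sin(4·x)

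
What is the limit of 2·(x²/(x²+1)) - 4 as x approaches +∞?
Evaluate the dominant behaviour as x → +∞; each term tends to a finite value or vanishes.
Limit = -2.

Final answer: -2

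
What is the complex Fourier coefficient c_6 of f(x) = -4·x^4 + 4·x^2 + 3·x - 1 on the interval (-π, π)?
Compute the real Fourier coefficients first: a_6 = 16/27 - 8·π^2/9, b_6 = -1.
Then c_6 = (a_6 − i·b_6)/2 = -4·π^2/9 + 8/27 + i/2.

Final answer: -4·π^2/9 + 8/27 + i/2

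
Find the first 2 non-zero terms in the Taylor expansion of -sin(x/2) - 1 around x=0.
-x/2 - 1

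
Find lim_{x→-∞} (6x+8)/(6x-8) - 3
Evaluate the dominant behaviour as x → -∞; each term tends to a finite value or vanishes.
Limit = -2.

Final answer: -2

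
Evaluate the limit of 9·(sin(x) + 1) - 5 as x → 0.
Direct substitution at x = 0 gives 4.

Final answer: 4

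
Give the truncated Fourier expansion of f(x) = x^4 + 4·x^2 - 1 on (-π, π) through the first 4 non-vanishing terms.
(32 - 8·π^2)·cos(x) + (1 + 2·π^2)·cos(2·x) + (-8·π^2/9 - 32/27)·cos(3·x) - 1 + 4·π^2/3 + π^4/5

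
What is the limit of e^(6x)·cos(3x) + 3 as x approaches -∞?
Evaluate the dominant behaviour as x → -∞; each term tends to a finite value or vanishes.
Limit = 3.

Final answer: 3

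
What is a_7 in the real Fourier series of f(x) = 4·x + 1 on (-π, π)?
a_7 = (1/π) ∫_{-π}^{π} f(x)·cos(7x) dx.
Evaluate the integral (use parity and integration by parts as needed): a_7 = 0.

Final answer: 0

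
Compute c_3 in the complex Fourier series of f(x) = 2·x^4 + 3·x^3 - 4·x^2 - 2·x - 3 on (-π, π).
Compute the real Fourier coefficients first: a_3 = 80/27 - 16·π^2/9, b_3 = -8/3 + 2·π^2.
Then c_3 = (a_3 − i·b_3)/2 = -8·π^2/9 + 40/27 - i·π^2 + 4·i/3.

Final answer: -8·π^2/9 + 40/27 - i·π^2 + 4·i/3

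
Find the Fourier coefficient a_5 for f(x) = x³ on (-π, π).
a_5 = (1/π) ∫_{-π}^{π} f(x)·cos(5x) dx.
Evaluate the integral (use parity and integration by parts as needed): a_5 = 0.

Final answer: 0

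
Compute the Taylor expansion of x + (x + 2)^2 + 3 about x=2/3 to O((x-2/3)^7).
97/9 + 19·(x - 2/3)/3 + (x - 2/3)^2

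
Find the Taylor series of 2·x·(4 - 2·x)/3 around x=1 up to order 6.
4/3 - 4·(x - 1)^2/3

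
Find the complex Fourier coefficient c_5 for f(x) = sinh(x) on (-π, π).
Compute the real Fourier coefficients first: a_5 = 0, b_5 = 5·sinh(π)/(13·π).
Then c_5 = (a_5 − i·b_5)/2 = -5·i·sinh(π)/(26·π).

Final answer: -5·i·sinh(π)/(26·π)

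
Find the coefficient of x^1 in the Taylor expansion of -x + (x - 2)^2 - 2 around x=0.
Expand to order 1: -x + (x - 2)^2 - 2 = 2 - 5·x + O(x^2).
The coefficient of x^1 is -5.

Final answer: -5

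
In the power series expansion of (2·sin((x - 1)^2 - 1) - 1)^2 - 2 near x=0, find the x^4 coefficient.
Expand to order 4: (2·sin((x - 1)^2 - 1) - 1)^2 - 2 = -28·x^4/3 - 64·x^3/3 + 12·x^2 + 8·x - 1 + O(x^5).
The coefficient of x^4 is -28/3.

Final answer: -28/3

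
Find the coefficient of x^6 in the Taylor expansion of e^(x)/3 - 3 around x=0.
Expand to order 6: e^(x)/3 - 3 = x^6/2160 + x^5/360 + x^4/72 + x^3/18 + x^2/6 + x/3 - 8/3 + O(x^7).
The coefficient of x^6 is 1/2160.

Final answer: 1/2160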